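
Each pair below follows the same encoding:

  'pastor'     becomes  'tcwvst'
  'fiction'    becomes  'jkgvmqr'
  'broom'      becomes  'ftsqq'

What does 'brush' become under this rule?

ftyul

Shifts by position in pastor: pos 0: p→t (+4), pos 1: a→c (+2), pos 2: s→w (+4), pos 3: t→v (+2) — repeating every 2. It's a Vigenère-style cipher with numeric key [4,2]: position i shifts by key[i mod 2].
Applying it to brush: b+4=f, r+2=t, u+4=y, s+2=u, h+4=l.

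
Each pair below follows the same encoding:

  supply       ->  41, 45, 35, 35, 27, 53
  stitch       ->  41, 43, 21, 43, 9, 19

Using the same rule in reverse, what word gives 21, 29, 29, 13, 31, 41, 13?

s(#19)→41 and u(#21)→45: differences scale by 2, so n = 2·pos + 3. The formula is n = 2×(alphabet index, a=1) + 3.
Decoding 21, 29, 29, 13, 31, 41, 13: 21→(21−3)÷2=9=i, 29→(29−3)÷2=13=m, 29→(29−3)÷2=13=m, 13→(13−3)÷2=5=e, 31→(31−3)÷2=14=n, 41→(41−3)÷2=19=s, 13→(13−3)÷2=5=e.

immense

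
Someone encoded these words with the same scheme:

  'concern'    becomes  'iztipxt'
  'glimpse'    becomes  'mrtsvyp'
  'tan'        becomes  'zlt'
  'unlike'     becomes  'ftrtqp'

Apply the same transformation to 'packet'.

The shift depends on letter class: consonant c→i is +6, but vowel o→z is +11. Two shifts are in play — +11 for a/e/i/o/u, +6 for every other letter.
Applying it to packet: p(cons)+6=v, a(vowel)+11=l, c(cons)+6=i, k(cons)+6=q, e(vowel)+11=p, t(cons)+6=z.

vliqpz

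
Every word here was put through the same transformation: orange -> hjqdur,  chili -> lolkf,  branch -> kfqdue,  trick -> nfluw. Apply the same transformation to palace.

Read the word backwards and shift each letter +3.
For palace: reverse → ecalap; then shift: e+3=h, c+3=f, a+3=d, l+3=o, a+3=d, p+3=s.

hfdods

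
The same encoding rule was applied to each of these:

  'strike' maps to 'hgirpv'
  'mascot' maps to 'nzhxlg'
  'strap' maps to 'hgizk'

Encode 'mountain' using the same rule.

Each pair mirrors across the alphabet (s↔h, t↔g, r↔i): positions sum to 25. Letters are reflected about the middle of the alphabet (position → 25−position): Atbash.
Applying it to mountain: m↔n, o↔l, u↔f, n↔m, t↔g, a↔z, i↔r, n↔m.

nlfmgzrm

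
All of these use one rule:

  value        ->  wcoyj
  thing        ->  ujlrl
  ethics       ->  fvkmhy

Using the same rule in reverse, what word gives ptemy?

The shift increases by 1 at each position, starting from +1: 1, 2, 3, ….
Decoding ptemy: p−1=o, t−2=r, e−3=b, m−4=i, y−5=t.

orbit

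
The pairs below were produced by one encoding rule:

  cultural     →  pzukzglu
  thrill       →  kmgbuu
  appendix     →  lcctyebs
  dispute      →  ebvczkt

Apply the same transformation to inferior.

c(2)→p(15) and u(20)→z(25) fit y≡15x+11 (mod 26); the inverse of 15 mod 26 is 7. Each letter's alphabet position (a=0..z=25) is mapped through 15·x+11 mod 26 — an affine cipher.
For inferior: i(8)→15·8+11≡1=b; n(13)→15·13+11≡24=y; f(5)→15·5+11≡8=i; e(4)→15·4+11≡19=t; r(17)→15·17+11≡6=g; i(8)→15·8+11≡1=b; o(14)→15·14+11≡13=n; r(17)→15·17+11≡6=g (all mod 26).

byitgbng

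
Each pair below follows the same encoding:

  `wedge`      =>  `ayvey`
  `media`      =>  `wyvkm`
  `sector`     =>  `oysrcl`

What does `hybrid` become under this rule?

w(22)→a(0) and e(4)→y(24) fit y≡3x+12 (mod 26); the inverse of 3 mod 26 is 9. This is an affine cipher: with a=0,…,z=25, each position x becomes (3x+12) mod 26.
Applying it to hybrid: h(7)→3·7+12≡7=h; y(24)→3·24+12≡6=g; b(1)→3·1+12≡15=p; r(17)→3·17+12≡11=l; i(8)→3·8+12≡10=k; d(3)→3·3+12≡21=v (all mod 26).

hgplkv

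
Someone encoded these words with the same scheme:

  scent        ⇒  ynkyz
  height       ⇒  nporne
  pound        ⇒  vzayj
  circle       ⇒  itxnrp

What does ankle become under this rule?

Shifts by position in scent: pos 0: s→y (+6), pos 1: c→n (+11), pos 2: e→k (+6), pos 3: n→y (+11) — repeating every 2. The shifts repeat in a cycle of length 2: positions 0,1,… shift by +6, +11, then the pattern repeats.
Applying it to ankle: a+6=g, n+11=y, k+6=q, l+11=w, e+6=k.

gyqwk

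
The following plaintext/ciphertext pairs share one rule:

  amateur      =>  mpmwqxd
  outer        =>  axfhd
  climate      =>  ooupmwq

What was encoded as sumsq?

grape

The shifts repeat in a cycle of length 2: positions 0,1,… shift by +12, +3, then the pattern repeats.
Decoding sumsq: s−12=g, u−3=r, m−12=a, s−3=p, q−12=e.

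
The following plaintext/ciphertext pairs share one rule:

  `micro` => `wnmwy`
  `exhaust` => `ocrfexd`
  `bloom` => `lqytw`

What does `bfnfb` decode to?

radar

A repeating key of period 2 is used — shifts +10, +5 over and over.
Undoing it on bfnfb: b−10=r, f−5=a, n−10=d, f−5=a, b−10=r.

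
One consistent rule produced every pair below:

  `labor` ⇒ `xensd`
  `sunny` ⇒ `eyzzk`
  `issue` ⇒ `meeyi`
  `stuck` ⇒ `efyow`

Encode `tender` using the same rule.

fizpid

The shift depends on letter class: consonant l→x is +12, but vowel a→e is +4. Two shifts are in play — +4 for a/e/i/o/u, +12 for every other letter.
Applying it to tender: t(cons)+12=f, e(vowel)+4=i, n(cons)+12=z, d(cons)+12=p, e(vowel)+4=i, r(cons)+12=d.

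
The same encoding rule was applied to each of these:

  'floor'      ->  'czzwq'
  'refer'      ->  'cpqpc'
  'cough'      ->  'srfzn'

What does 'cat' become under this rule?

The output letters match the input read backwards, each shifted +11: floor reversed is roolf. Two steps: reverse the string, then apply a Caesar shift of +11.
For cat: reverse → tac; then shift: t+11=e, a+11=l, c+11=n.

eln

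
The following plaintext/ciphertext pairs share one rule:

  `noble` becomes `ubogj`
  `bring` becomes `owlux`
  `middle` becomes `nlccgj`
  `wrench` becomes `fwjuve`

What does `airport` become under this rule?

hlwibwk

n(13)→u(20) and o(14)→b(1) fit y≡7x+7 (mod 26); the inverse of 7 mod 26 is 15. Treating letters as 0–25, the rule is x ↦ 7x + 7 (mod 26).
For airport: a(0)→7·0+7≡7=h; i(8)→7·8+7≡11=l; r(17)→7·17+7≡22=w; p(15)→7·15+7≡8=i; o(14)→7·14+7≡1=b; r(17)→7·17+7≡22=w; t(19)→7·19+7≡10=k (all mod 26).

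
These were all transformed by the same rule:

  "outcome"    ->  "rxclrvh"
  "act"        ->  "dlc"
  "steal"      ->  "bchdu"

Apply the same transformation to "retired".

The shift depends on letter class: consonant t→c is +9, but vowel o→r is +3. The rule splits by letter class: vowels +3, consonants +9.
Applying it to retired: r(cons)+9=a, e(vowel)+3=h, t(cons)+9=c, i(vowel)+3=l, r(cons)+9=a, e(vowel)+3=h, d(cons)+9=m.

ahclahm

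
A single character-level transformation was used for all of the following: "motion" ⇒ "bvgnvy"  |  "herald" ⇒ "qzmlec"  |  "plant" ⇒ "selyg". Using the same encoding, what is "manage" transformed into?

blyltz

This is an affine cipher: with a=0,…,z=25, each position x becomes (23x+11) mod 26.
For manage: m(12)→23·12+11≡1=b; a(0)→23·0+11≡11=l; n(13)→23·13+11≡24=y; a(0)→23·0+11≡11=l; g(6)→23·6+11≡19=t; e(4)→23·4+11≡25=z (all mod 26).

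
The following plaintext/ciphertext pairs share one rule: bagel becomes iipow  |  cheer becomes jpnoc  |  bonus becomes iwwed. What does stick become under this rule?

zbrmv

In bagel: b→i is +7, a→i is +8, g→p is +9, e→o is +10 — the shift increases by 1 each position. Each letter shifts forward by (position + 7), i.e. 7, 8, 9, … — the shift grows by one for each successive letter.
Applying it to stick: s+7=z, t+8=b, i+9=r, c+10=m, k+11=v.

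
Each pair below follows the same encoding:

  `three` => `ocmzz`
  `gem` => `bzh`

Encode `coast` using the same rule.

xjvno

Compare letters: t→o is +21, h→c is +21, r→m is +21 — a constant shift. Every letter moves 21 places later in the alphabet, wrapping around z→a.
For coast: c+21=x, o+21=j, a+21=v, s+21=n, t+21=o.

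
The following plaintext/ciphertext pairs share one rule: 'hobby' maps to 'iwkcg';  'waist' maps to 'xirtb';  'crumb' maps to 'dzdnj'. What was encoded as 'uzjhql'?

Shifts by position in hobby: pos 0: h→i (+1), pos 1: o→w (+8), pos 2: b→k (+9), pos 3: b→c (+1), pos 4: y→g (+8) — repeating every 3. It's a Vigenère-style cipher with numeric key [1,8,9]: position i shifts by key[i mod 3].
Undoing it on uzjhql: u−1=t, z−8=r, j−9=a, h−1=g, q−8=i, l−9=c.

tragic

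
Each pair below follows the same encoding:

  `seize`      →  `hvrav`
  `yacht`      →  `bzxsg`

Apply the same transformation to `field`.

Each letter is replaced by its mirror in the alphabet: a↔z, b↔y, c↔x, and so on (the Atbash cipher).
Applying it to field: f↔u, i↔r, e↔v, l↔o, d↔w.

urvow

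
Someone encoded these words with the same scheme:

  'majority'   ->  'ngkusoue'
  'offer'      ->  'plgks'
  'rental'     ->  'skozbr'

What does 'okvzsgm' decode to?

Shifts by position in majority: pos 0: m→n (+1), pos 1: a→g (+6), pos 2: j→k (+1), pos 3: o→u (+6) — repeating every 2. It's a Vigenère-style cipher with numeric key [1,6]: position i shifts by key[i mod 2].
Reversing it on okvzsgm: o−1=n, k−6=e, v−1=u, z−6=t, s−1=r, g−6=a, m−1=l.

neutral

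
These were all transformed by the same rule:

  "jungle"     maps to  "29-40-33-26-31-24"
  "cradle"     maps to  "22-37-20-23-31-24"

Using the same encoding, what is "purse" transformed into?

Letters become their 1-based position plus 19 (so a→20, b→21, …).
On purse: p=16→35, u=21→40, r=18→37, s=19→38, e=5→24.

35-40-37-38-24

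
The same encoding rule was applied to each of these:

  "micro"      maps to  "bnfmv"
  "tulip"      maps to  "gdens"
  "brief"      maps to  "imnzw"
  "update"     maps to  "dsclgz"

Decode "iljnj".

basis

m(12)→b(1) and i(8)→n(13) fit y≡23x+11 (mod 26); the inverse of 23 mod 26 is 17. This is an affine cipher: with a=0,…,z=25, each position x becomes (23x+11) mod 26.
Decoding iljnj: i(8)→17·(8−11)≡1=b; l(11)→17·(11−11)≡0=a; j(9)→17·(9−11)≡18=s; n(13)→17·(13−11)≡8=i; j(9)→17·(9−11)≡18=s (all mod 26).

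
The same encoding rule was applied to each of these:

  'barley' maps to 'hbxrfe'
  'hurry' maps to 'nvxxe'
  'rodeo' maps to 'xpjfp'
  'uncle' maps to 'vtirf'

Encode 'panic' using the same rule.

vbtji

Two shifts are in play — +1 for a/e/i/o/u, +6 for every other letter.
For panic: p(cons)+6=v, a(vowel)+1=b, n(cons)+6=t, i(vowel)+1=j, c(cons)+6=i.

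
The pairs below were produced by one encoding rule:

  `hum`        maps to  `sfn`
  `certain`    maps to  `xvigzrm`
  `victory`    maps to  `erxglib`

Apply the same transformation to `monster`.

nlmhgvi

Each pair mirrors across the alphabet (h↔s, u↔f, m↔n): positions sum to 25. This is the alphabet-reversal cipher (Atbash): a becomes z, b becomes y, etc.
Applying it to monster: m↔n, o↔l, n↔m, s↔h, t↔g, e↔v, r↔i.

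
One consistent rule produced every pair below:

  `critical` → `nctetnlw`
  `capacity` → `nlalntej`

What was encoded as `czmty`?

robin

Compare letters: c→n is +11, r→c is +11, i→t is +11 — a constant shift. It's a constant shift of +11 (ROT11).
Reversing it on czmty: c−11=r, z−11=o, m−11=b, t−11=i, y−11=n.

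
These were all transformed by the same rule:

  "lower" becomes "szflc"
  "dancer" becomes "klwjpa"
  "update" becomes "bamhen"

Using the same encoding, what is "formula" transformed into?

Shifts by position in lower: pos 0: l→s (+7), pos 1: o→z (+11), pos 2: w→f (+9), pos 3: e→l (+7), pos 4: r→c (+11) — repeating every 3. A repeating key of period 3 is used — shifts +7, +11, +9 over and over.
On formula: f+7=m, o+11=z, r+9=a, m+7=t, u+11=f, l+9=u, a+7=h.

mzatfuh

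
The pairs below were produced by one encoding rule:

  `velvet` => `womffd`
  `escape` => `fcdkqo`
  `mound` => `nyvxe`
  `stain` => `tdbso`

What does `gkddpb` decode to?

Shifts by position in velvet: pos 0: v→w (+1), pos 1: e→o (+10), pos 2: l→m (+1), pos 3: v→f (+10) — repeating every 2. It's a Vigenère-style cipher with numeric key [1,10]: position i shifts by key[i mod 2].
Reversing it on gkddpb: g−1=f, k−10=a, d−1=c, d−10=t, p−1=o, b−10=r.

factor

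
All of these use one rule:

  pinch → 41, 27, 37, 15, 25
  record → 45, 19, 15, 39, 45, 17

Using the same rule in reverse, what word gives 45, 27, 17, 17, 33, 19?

The formula is n = 2×(alphabet index, a=1) + 9.
Decoding 45, 27, 17, 17, 33, 19: 45→(45−9)÷2=18=r, 27→(27−9)÷2=9=i, 17→(17−9)÷2=4=d, 17→(17−9)÷2=4=d, 33→(33−9)÷2=12=l, 19→(19−9)÷2=5=e.

riddle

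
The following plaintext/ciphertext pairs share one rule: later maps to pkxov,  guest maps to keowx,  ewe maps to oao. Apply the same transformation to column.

gypeqr

The shift depends on letter class: consonant l→p is +4, but vowel a→k is +10. The rule splits by letter class: vowels +10, consonants +4.
On column: c(cons)+4=g, o(vowel)+10=y, l(cons)+4=p, u(vowel)+10=e, m(cons)+4=q, n(cons)+4=r.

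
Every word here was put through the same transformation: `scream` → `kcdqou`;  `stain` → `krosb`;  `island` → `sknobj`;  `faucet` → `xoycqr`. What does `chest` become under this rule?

s(18)→k(10) and c(2)→c(2) fit y≡7x+14 (mod 26); the inverse of 7 mod 26 is 15. This is an affine cipher: with a=0,…,z=25, each position x becomes (7x+14) mod 26.
On chest: c(2)→7·2+14≡2=c; h(7)→7·7+14≡11=l; e(4)→7·4+14≡16=q; s(18)→7·18+14≡10=k; t(19)→7·19+14≡17=r (all mod 26).

clqkr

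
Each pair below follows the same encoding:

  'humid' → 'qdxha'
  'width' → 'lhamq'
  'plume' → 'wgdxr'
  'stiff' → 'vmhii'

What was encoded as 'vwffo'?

Treating letters as 0–25, the rule is x ↦ 17x + 1 (mod 26).
Reversing it on vwffo: v(21)→23·(21−1)≡18=s; w(22)→23·(22−1)≡15=p; f(5)→23·(5−1)≡14=o; f(5)→23·(5−1)≡14=o; o(14)→23·(14−1)≡13=n (all mod 26).

spoon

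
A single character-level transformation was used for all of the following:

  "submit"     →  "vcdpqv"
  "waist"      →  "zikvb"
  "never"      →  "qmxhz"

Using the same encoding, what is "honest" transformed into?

The shifts repeat in a cycle of length 3: positions 0,1,… shift by +3, +8, +2, then the pattern repeats.
On honest: h+3=k, o+8=w, n+2=p, e+3=h, s+8=a, t+2=v.

kwphav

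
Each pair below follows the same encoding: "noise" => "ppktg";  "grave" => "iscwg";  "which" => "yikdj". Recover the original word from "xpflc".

vodka

A repeating key of period 2 is used — shifts +2, +1 over and over.
Undoing it on xpflc: x−2=v, p−1=o, f−2=d, l−1=k, c−2=a.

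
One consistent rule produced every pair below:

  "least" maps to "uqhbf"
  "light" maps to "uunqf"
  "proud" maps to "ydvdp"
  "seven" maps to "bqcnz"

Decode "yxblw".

pluck

A repeating key of period 3 is used — shifts +9, +12, +7 over and over.
Undoing it on yxblw: y−9=p, x−12=l, b−7=u, l−9=c, w−12=k.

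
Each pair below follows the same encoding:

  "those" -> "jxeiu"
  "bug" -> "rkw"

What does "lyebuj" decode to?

Compare letters: t→j is +16, h→x is +16, o→e is +16 — a constant shift. This is a Caesar cipher with shift 16.
Reversing it on lyebuj: l−16=v, y−16=i, e−16=o, b−16=l, u−16=e, j−16=t.

violet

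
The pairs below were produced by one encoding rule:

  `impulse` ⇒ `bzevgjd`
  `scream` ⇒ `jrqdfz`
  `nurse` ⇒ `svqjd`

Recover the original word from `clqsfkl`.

tornado

i(8)→b(1) and m(12)→z(25) fit y≡19x+5 (mod 26); the inverse of 19 mod 26 is 11. Treating letters as 0–25, the rule is x ↦ 19x + 5 (mod 26).
Reversing it on clqsfkl: c(2)→11·(2−5)≡19=t; l(11)→11·(11−5)≡14=o; q(16)→11·(16−5)≡17=r; s(18)→11·(18−5)≡13=n; f(5)→11·(5−5)≡0=a; k(10)→11·(10−5)≡3=d; l(11)→11·(11−5)≡14=o (all mod 26).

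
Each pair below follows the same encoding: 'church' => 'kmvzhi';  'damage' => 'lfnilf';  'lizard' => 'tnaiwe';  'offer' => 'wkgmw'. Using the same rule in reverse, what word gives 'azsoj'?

surge

The shifts repeat in a cycle of length 3: positions 0,1,… shift by +8, +5, +1, then the pattern repeats.
Decoding azsoj: a−8=s, z−5=u, s−1=r, o−8=g, j−5=e.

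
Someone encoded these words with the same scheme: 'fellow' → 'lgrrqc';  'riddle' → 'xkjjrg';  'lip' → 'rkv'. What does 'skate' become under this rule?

The shift depends on letter class: consonant f→l is +6, but vowel e→g is +2. Vowels shift forward by 2 and consonants shift forward by 6.
Applying it to skate: s(cons)+6=y, k(cons)+6=q, a(vowel)+2=c, t(cons)+6=z, e(vowel)+2=g.

yqczg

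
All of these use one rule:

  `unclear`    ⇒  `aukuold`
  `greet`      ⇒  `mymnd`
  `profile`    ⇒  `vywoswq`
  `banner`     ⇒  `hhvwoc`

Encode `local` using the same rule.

rvkjv

Letter i (0-indexed) is shifted by i+6, so successive shifts are 6, 7, 8, ….
On local: l+6=r, o+7=v, c+8=k, a+9=j, l+10=v.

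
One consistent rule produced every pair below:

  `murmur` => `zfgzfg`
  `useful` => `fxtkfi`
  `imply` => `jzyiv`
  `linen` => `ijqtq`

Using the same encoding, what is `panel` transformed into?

ydqti

m(12)→z(25) and u(20)→f(5) fit y≡17x+3 (mod 26); the inverse of 17 mod 26 is 23. This is an affine cipher: with a=0,…,z=25, each position x becomes (17x+3) mod 26.
On panel: p(15)→17·15+3≡24=y; a(0)→17·0+3≡3=d; n(13)→17·13+3≡16=q; e(4)→17·4+3≡19=t; l(11)→17·11+3≡8=i (all mod 26).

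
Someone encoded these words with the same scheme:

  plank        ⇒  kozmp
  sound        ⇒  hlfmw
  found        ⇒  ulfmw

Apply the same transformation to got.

Letters are reflected about the middle of the alphabet (position → 25−position): Atbash.
On got: g↔t, o↔l, t↔g.

tlg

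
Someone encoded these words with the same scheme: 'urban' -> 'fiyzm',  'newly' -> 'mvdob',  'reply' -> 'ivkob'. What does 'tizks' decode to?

This is the alphabet-reversal cipher (Atbash): a becomes z, b becomes y, etc.
Undoing it on tizks: t↔g, i↔r, z↔a, k↔p, s↔h.

graph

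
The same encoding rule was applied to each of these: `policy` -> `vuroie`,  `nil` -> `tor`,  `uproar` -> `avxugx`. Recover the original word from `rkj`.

led

Compare letters: p→v is +6, o→u is +6, l→r is +6 — a constant shift. It's a constant shift of +6 (ROT6).
Decoding rkj: r−6=l, k−6=e, j−6=d.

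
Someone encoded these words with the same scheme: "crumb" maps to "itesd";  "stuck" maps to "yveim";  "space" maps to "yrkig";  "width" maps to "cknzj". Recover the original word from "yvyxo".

It's a Vigenère-style cipher with numeric key [6,2,10]: position i shifts by key[i mod 3].
Reversing it on yvyxo: y−6=s, v−2=t, y−10=o, x−6=r, o−2=m.

storm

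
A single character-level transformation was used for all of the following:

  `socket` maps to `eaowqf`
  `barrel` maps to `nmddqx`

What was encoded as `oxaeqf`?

closet

Compare letters: s→e is +12, o→a is +12, c→o is +12 — a constant shift. Every letter moves 12 places later in the alphabet, wrapping around z→a.
Decoding oxaeqf: o−12=c, x−12=l, a−12=o, e−12=s, q−12=e, f−12=t.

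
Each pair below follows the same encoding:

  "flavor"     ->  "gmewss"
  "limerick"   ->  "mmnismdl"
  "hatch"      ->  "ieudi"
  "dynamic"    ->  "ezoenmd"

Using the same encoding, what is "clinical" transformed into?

dmmomdem

The shift depends on letter class: consonant f→g is +1, but vowel a→e is +4. Vowels shift forward by 4 and consonants shift forward by 1.
Applying it to clinical: c(cons)+1=d, l(cons)+1=m, i(vowel)+4=m, n(cons)+1=o, i(vowel)+4=m, c(cons)+1=d, a(vowel)+4=e, l(cons)+1=m.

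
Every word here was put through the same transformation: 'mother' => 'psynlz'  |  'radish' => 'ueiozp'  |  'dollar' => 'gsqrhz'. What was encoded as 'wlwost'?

In mother: m→p is +3, o→s is +4, t→y is +5, h→n is +6 — the shift increases by 1 each position. Each letter shifts forward by (position + 3), i.e. 3, 4, 5, … — the shift grows by one for each successive letter.
Reversing it on wlwost: w−3=t, l−4=h, w−5=r, o−6=i, s−7=l, t−8=l.

thrill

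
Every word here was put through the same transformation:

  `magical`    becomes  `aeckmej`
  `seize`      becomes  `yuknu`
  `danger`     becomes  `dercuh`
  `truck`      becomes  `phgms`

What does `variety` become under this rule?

xehkupw

m(12)→a(0) and a(0)→e(4) fit y≡17x+4 (mod 26); the inverse of 17 mod 26 is 23. This is an affine cipher: with a=0,…,z=25, each position x becomes (17x+4) mod 26.
Applying it to variety: v(21)→17·21+4≡23=x; a(0)→17·0+4≡4=e; r(17)→17·17+4≡7=h; i(8)→17·8+4≡10=k; e(4)→17·4+4≡20=u; t(19)→17·19+4≡15=p; y(24)→17·24+4≡22=w (all mod 26).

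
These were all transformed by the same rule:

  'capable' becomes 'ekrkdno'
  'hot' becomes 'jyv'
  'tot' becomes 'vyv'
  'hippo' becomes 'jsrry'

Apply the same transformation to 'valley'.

xknnoa

The shift depends on letter class: consonant c→e is +2, but vowel a→k is +10. The rule splits by letter class: vowels +10, consonants +2.
On valley: v(cons)+2=x, a(vowel)+10=k, l(cons)+2=n, l(cons)+2=n, e(vowel)+10=o, y(cons)+2=a.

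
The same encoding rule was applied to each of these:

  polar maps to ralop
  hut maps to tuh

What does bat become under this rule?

tab

The output letters match the input read backwards: polar reversed is ralop. It's just the letters in reverse order.
For bat: reverse → tab.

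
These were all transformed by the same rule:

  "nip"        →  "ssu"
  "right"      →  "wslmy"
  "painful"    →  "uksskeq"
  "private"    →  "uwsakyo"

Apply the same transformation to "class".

The shift depends on letter class: consonant n→s is +5, but vowel i→s is +10. Two shifts are in play — +10 for a/e/i/o/u, +5 for every other letter.
Applying it to class: c(cons)+5=h, l(cons)+5=q, a(vowel)+10=k, s(cons)+5=x, s(cons)+5=x.

hqkxx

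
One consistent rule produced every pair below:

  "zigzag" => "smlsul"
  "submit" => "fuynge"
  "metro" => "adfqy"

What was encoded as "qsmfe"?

stage

The output letters match the input read backwards, each shifted +12: zigzag reversed is gazgiz. Read the word backwards and shift each letter +12.
Reversing it on qsmfe: shift back: q−12=e, s−12=g, m−12=a, f−12=t, e−12=s → egats; then reverse → stage.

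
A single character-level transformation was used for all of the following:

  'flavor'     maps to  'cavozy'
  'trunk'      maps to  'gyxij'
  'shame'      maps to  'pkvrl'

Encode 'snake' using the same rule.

pivjl

f(5)→c(2) and l(11)→a(0) fit y≡17x+21 (mod 26); the inverse of 17 mod 26 is 23. This is an affine cipher: with a=0,…,z=25, each position x becomes (17x+21) mod 26.
Applying it to snake: s(18)→17·18+21≡15=p; n(13)→17·13+21≡8=i; a(0)→17·0+21≡21=v; k(10)→17·10+21≡9=j; e(4)→17·4+21≡11=l (all mod 26).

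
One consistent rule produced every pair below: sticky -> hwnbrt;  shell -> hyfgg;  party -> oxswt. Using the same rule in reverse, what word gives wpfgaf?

twelve

s(18)→h(7) and t(19)→w(22) fit y≡15x+23 (mod 26); the inverse of 15 mod 26 is 7. Each letter's alphabet position (a=0..z=25) is mapped through 15·x+23 mod 26 — an affine cipher.
Decoding wpfgaf: w(22)→7·(22−23)≡19=t; p(15)→7·(15−23)≡22=w; f(5)→7·(5−23)≡4=e; g(6)→7·(6−23)≡11=l; a(0)→7·(0−23)≡21=v; f(5)→7·(5−23)≡4=e (all mod 26).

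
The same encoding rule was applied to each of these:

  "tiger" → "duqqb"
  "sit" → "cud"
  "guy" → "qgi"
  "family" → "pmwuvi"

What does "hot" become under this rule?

The shift depends on letter class: consonant t→d is +10, but vowel i→u is +12. The rule splits by letter class: vowels +12, consonants +10.
On hot: h(cons)+10=r, o(vowel)+12=a, t(cons)+10=d.

rad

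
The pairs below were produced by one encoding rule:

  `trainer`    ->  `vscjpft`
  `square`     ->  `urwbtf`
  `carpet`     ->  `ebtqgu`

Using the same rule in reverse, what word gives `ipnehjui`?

goldfish

The shifts repeat in a cycle of length 2: positions 0,1,… shift by +2, +1, then the pattern repeats.
Undoing it on ipnehjui: i−2=g, p−1=o, n−2=l, e−1=d, h−2=f, j−1=i, u−2=s, i−1=h.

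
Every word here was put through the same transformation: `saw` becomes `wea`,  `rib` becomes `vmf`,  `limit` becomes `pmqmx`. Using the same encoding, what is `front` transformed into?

jvsrx

Compare letters: s→w is +4, a→e is +4, w→a is +4 — a constant shift. Every letter moves 4 places later in the alphabet, wrapping around z→a.
For front: f+4=j, r+4=v, o+4=s, n+4=r, t+4=x.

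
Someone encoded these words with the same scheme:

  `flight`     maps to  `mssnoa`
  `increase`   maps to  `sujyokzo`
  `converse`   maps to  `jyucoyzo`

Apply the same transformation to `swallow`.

Vowels shift forward by 10 and consonants shift forward by 7.
For swallow: s(cons)+7=z, w(cons)+7=d, a(vowel)+10=k, l(cons)+7=s, l(cons)+7=s, o(vowel)+10=y, w(cons)+7=d.

zdkssyd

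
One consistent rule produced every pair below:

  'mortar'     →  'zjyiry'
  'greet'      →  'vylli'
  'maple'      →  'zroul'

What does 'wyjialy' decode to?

brother

m(12)→z(25) and o(14)→j(9) fit y≡5x+17 (mod 26); the inverse of 5 mod 26 is 21. Treating letters as 0–25, the rule is x ↦ 5x + 17 (mod 26).
Reversing it on wyjialy: w(22)→21·(22−17)≡1=b; y(24)→21·(24−17)≡17=r; j(9)→21·(9−17)≡14=o; i(8)→21·(8−17)≡19=t; a(0)→21·(0−17)≡7=h; l(11)→21·(11−17)≡4=e; y(24)→21·(24−17)≡17=r (all mod 26).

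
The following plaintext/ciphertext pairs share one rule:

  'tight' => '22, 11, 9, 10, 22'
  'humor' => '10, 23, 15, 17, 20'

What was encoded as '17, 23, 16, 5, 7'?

ounce

t is letter #20 and maps to 22: an offset of 2. Letters become their 1-based position plus 2 (so a→3, b→4, …).
Undoing it on 17, 23, 16, 5, 7: 17→(17−2)÷1=15=o, 23→(23−2)÷1=21=u, 16→(16−2)÷1=14=n, 5→(5−2)÷1=3=c, 7→(7−2)÷1=5=e.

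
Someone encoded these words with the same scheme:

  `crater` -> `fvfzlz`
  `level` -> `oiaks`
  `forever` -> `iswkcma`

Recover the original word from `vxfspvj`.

Each letter shifts forward by (position + 3), i.e. 3, 4, 5, … — the shift grows by one for each successive letter.
Decoding vxfspvj: v−3=s, x−4=t, f−5=a, s−6=m, p−7=i, v−8=n, j−9=a.

stamina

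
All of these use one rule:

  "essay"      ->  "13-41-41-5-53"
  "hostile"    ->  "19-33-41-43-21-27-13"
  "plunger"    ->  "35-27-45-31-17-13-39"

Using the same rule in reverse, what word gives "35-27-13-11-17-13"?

pledge

e(#5)→13 and s(#19)→41: differences scale by 2, so n = 2·pos + 3. Each letter becomes 2×(its alphabet position, a=1..z=26) + 3.
Reversing it on 35-27-13-11-17-13: 35→(35−3)÷2=16=p, 27→(27−3)÷2=12=l, 13→(13−3)÷2=5=e, 11→(11−3)÷2=4=d, 17→(17−3)÷2=7=g, 13→(13−3)÷2=5=e.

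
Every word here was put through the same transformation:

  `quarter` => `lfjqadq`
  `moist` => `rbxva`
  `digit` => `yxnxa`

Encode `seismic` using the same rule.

Treating letters as 0–25, the rule is x ↦ 5x + 9 (mod 26).
Applying it to seismic: s(18)→5·18+9≡21=v; e(4)→5·4+9≡3=d; i(8)→5·8+9≡23=x; s(18)→5·18+9≡21=v; m(12)→5·12+9≡17=r; i(8)→5·8+9≡23=x; c(2)→5·2+9≡19=t (all mod 26).

vdxvrxt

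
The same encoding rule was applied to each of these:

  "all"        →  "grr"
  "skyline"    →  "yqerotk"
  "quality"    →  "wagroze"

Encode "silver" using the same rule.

Compare letters: a→g is +6, l→r is +6, l→r is +6 — a constant shift. This is a Caesar cipher with shift 6.
For silver: s+6=y, i+6=o, l+6=r, v+6=b, e+6=k, r+6=x.

yorbkx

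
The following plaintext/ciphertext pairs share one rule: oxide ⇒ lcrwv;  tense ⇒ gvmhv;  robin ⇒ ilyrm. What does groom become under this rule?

tilln

Each pair mirrors across the alphabet (o↔l, x↔c, i↔r): positions sum to 25. Each letter is replaced by its mirror in the alphabet: a↔z, b↔y, c↔x, and so on (the Atbash cipher).
Applying it to groom: g↔t, r↔i, o↔l, o↔l, m↔n.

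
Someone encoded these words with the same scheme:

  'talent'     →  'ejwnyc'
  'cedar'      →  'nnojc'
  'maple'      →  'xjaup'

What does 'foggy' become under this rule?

Shifts by position in talent: pos 0: t→e (+11), pos 1: a→j (+9), pos 2: l→w (+11), pos 3: e→n (+9) — repeating every 2. It's a Vigenère-style cipher with numeric key [11,9]: position i shifts by key[i mod 2].
For foggy: f+11=q, o+9=x, g+11=r, g+9=p, y+11=j.

qxrpj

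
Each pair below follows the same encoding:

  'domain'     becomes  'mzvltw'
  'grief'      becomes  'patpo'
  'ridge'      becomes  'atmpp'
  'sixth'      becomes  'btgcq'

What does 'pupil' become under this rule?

Two shifts are in play — +11 for a/e/i/o/u, +9 for every other letter.
On pupil: p(cons)+9=y, u(vowel)+11=f, p(cons)+9=y, i(vowel)+11=t, l(cons)+9=u.

yfytu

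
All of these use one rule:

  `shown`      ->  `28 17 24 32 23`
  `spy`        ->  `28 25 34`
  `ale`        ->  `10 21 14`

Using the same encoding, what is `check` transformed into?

12 17 14 12 20

s is letter #19 and maps to 28: an offset of 9. Each letter is replaced by its alphabet position (a=1..z=26) + 9.
Applying it to check: c=3→12, h=8→17, e=5→14, c=3→12, k=11→20.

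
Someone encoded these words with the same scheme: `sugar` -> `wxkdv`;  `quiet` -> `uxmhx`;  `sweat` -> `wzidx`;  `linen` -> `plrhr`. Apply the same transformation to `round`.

vryqh

A repeating key of period 2 is used — shifts +4, +3 over and over.
On round: r+4=v, o+3=r, u+4=y, n+3=q, d+4=h.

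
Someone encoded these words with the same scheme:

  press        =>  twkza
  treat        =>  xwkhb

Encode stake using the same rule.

In press: p→t is +4, r→w is +5, e→k is +6, s→z is +7 — the shift increases by 1 each position. The shift increases by 1 at each position, starting from +4: 4, 5, 6, ….
For stake: s+4=w, t+5=y, a+6=g, k+7=r, e+8=m.

wygrm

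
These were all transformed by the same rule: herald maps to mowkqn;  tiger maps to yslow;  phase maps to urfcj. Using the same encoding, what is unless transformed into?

Shifts by position in herald: pos 0: h→m (+5), pos 1: e→o (+10), pos 2: r→w (+5), pos 3: a→k (+10) — repeating every 2. The shifts repeat in a cycle of length 2: positions 0,1,… shift by +5, +10, then the pattern repeats.
For unless: u+5=z, n+10=x, l+5=q, e+10=o, s+5=x, s+10=c.

zxqoxc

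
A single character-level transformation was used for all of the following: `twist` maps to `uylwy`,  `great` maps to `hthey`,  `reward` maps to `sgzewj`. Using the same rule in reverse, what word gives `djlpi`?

child

In twist: t→u is +1, w→y is +2, i→l is +3, s→w is +4 — the shift increases by 1 each position. Letter i (0-indexed) is shifted by i+1, so successive shifts are 1, 2, 3, ….
Reversing it on djlpi: d−1=c, j−2=h, l−3=i, p−4=l, i−5=d.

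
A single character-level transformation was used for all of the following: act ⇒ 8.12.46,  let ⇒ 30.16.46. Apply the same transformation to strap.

44.46.42.8.38

a(#1)→8 and c(#3)→12: differences scale by 2, so n = 2·pos + 6. With a=1..z=26, the number is 2·pos + 6.
For strap: s=19→44, t=20→46, r=18→42, a=1→8, p=16→38.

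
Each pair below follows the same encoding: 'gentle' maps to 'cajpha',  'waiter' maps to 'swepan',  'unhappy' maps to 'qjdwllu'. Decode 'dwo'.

Each letter is shifted forward by 22 in the alphabet (a Caesar shift of +22).
Decoding dwo: d−22=h, w−22=a, o−22=s.

has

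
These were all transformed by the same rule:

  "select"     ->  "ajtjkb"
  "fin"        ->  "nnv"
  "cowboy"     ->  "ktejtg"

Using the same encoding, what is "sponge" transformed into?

axtvoj

The rule splits by letter class: vowels +5, consonants +8.
On sponge: s(cons)+8=a, p(cons)+8=x, o(vowel)+5=t, n(cons)+8=v, g(cons)+8=o, e(vowel)+5=j.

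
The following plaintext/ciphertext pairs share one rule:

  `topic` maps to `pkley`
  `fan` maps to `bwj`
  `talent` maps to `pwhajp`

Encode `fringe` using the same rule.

Compare letters: t→p is +22, o→k is +22, p→l is +22 — a constant shift. This is a Caesar cipher with shift 22.
Applying it to fringe: f+22=b, r+22=n, i+22=e, n+22=j, g+22=c, e+22=a.

bnejca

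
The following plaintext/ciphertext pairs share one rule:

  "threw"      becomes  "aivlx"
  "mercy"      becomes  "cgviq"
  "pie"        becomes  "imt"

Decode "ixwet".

paste

Read the word backwards and shift each letter +4.
Decoding ixwet: shift back: i−4=e, x−4=t, w−4=s, e−4=a, t−4=p → etsap; then reverse → paste.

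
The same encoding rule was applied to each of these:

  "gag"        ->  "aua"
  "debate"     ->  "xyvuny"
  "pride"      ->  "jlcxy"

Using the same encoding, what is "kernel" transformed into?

eylhyf

Compare letters: g→a is +20, a→u is +20, g→a is +20 — a constant shift. Every letter moves 20 places later in the alphabet, wrapping around z→a.
Applying it to kernel: k+20=e, e+20=y, r+20=l, n+20=h, e+20=y, l+20=f.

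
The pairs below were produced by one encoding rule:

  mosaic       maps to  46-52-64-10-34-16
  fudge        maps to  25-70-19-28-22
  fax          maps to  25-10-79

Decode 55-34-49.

pin

Each letter becomes 3×(its alphabet position, a=1..z=26) + 7.
Reversing it on 55-34-49: 55→(55−7)÷3=16=p, 34→(34−7)÷3=9=i, 49→(49−7)÷3=14=n.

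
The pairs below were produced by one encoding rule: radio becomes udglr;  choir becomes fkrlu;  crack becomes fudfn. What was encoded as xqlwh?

unite

Compare letters: r→u is +3, a→d is +3, d→g is +3 — a constant shift. It's a constant shift of +3 (ROT3).
Undoing it on xqlwh: x−3=u, q−3=n, l−3=i, w−3=t, h−3=e.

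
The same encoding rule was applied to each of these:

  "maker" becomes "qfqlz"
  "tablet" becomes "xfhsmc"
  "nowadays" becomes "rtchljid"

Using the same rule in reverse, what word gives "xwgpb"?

Each letter shifts forward by (position + 4), i.e. 4, 5, 6, … — the shift grows by one for each successive letter.
Undoing it on xwgpb: x−4=t, w−5=r, g−6=a, p−7=i, b−8=t.

trait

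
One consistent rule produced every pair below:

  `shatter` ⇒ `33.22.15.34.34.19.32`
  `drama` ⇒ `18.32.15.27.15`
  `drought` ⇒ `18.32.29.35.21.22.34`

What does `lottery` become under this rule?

26.29.34.34.19.32.39

s is letter #19 and maps to 33: an offset of 14. Each letter is replaced by its alphabet position (a=1..z=26) + 14.
Applying it to lottery: l=12→26, o=15→29, t=20→34, t=20→34, e=5→19, r=18→32, y=25→39.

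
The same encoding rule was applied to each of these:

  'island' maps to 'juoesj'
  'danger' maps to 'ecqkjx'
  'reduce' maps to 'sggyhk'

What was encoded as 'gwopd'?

fully

The shift increases by 1 at each position, starting from +1: 1, 2, 3, ….
Undoing it on gwopd: g−1=f, w−2=u, o−3=l, p−4=l, d−5=y.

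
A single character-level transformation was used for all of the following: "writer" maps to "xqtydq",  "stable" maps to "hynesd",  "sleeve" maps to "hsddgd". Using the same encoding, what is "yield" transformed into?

ftdsm

w(22)→x(23) and r(17)→q(16) fit y≡17x+13 (mod 26); the inverse of 17 mod 26 is 23. This is an affine cipher: with a=0,…,z=25, each position x becomes (17x+13) mod 26.
On yield: y(24)→17·24+13≡5=f; i(8)→17·8+13≡19=t; e(4)→17·4+13≡3=d; l(11)→17·11+13≡18=s; d(3)→17·3+13≡12=m (all mod 26).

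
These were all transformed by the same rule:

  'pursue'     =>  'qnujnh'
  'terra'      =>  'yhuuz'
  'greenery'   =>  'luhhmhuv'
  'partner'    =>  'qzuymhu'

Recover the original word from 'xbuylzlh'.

mortgage

p(15)→q(16) and u(20)→n(13) fit y≡15x+25 (mod 26); the inverse of 15 mod 26 is 7. This is an affine cipher: with a=0,…,z=25, each position x becomes (15x+25) mod 26.
Decoding xbuylzlh: x(23)→7·(23−25)≡12=m; b(1)→7·(1−25)≡14=o; u(20)→7·(20−25)≡17=r; y(24)→7·(24−25)≡19=t; l(11)→7·(11−25)≡6=g; z(25)→7·(25−25)≡0=a; l(11)→7·(11−25)≡6=g; h(7)→7·(7−25)≡4=e (all mod 26).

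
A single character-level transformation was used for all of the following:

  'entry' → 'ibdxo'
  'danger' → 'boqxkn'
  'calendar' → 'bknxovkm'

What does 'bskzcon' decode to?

despair

The output letters match the input read backwards, each shifted +10: entry reversed is yrtne. Two steps: reverse the string, then apply a Caesar shift of +10.
Undoing it on bskzcon: shift back: b−10=r, s−10=i, k−10=a, z−10=p, c−10=s, o−10=e, n−10=d → riapsed; then reverse → despair.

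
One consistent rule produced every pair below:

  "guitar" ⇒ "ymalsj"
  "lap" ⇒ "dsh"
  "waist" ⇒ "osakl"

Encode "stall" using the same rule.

klsdd

Compare letters: g→y is +18, u→m is +18, i→a is +18 — a constant shift. It's a constant shift of +18 (ROT18).
Applying it to stall: s+18=k, t+18=l, a+18=s, l+18=d, l+18=d.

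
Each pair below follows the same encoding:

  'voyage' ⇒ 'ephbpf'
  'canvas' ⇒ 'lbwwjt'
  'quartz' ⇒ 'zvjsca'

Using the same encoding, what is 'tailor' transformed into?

Shifts by position in voyage: pos 0: v→e (+9), pos 1: o→p (+1), pos 2: y→h (+9), pos 3: a→b (+1) — repeating every 2. A repeating key of period 2 is used — shifts +9, +1 over and over.
For tailor: t+9=c, a+1=b, i+9=r, l+1=m, o+9=x, r+1=s.

cbrmxs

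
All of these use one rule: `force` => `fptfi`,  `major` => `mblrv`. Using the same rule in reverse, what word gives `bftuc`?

In force: f→f is +0, o→p is +1, r→t is +2, c→f is +3 — the shift increases by 1 each position. Each letter shifts forward by its position index (0, 1, 2, …) — the shift grows by one for each successive letter.
Decoding bftuc: b−0=b, f−1=e, t−2=r, u−3=r, c−4=y.

berry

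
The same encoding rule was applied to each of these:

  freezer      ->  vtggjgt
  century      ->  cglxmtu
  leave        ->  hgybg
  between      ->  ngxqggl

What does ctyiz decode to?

crash

f(5)→v(21) and r(17)→t(19) fit y≡15x+24 (mod 26); the inverse of 15 mod 26 is 7. Each letter's alphabet position (a=0..z=25) is mapped through 15·x+24 mod 26 — an affine cipher.
Undoing it on ctyiz: c(2)→7·(2−24)≡2=c; t(19)→7·(19−24)≡17=r; y(24)→7·(24−24)≡0=a; i(8)→7·(8−24)≡18=s; z(25)→7·(25−24)≡7=h (all mod 26).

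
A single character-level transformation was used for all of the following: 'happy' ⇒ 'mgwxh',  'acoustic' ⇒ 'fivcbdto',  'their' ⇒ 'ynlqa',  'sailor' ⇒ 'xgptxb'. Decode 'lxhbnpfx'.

In happy: h→m is +5, a→g is +6, p→w is +7, p→x is +8 — the shift increases by 1 each position. The shift increases by 1 at each position, starting from +5: 5, 6, 7, ….
Decoding lxhbnpfx: l−5=g, x−6=r, h−7=a, b−8=t, n−9=e, p−10=f, f−11=u, x−12=l.

grateful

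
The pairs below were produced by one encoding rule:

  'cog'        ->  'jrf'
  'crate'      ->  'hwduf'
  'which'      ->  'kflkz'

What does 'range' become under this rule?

hjqdu

The output letters match the input read backwards, each shifted +3: cog reversed is goc. Read the word backwards and shift each letter +3.
Applying it to range: reverse → egnar; then shift: e+3=h, g+3=j, n+3=q, a+3=d, r+3=u.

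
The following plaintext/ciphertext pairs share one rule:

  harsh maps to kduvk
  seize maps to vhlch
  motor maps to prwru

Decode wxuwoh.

turtle

Compare letters: h→k is +3, a→d is +3, r→u is +3 — a constant shift. Every letter moves 3 places later in the alphabet, wrapping around z→a.
Undoing it on wxuwoh: w−3=t, x−3=u, u−3=r, w−3=t, o−3=l, h−3=e.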